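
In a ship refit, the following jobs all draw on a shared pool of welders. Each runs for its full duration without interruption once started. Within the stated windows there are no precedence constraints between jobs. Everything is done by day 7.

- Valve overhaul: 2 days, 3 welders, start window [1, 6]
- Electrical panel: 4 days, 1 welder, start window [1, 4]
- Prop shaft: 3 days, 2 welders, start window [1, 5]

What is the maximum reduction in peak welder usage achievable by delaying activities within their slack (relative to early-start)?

Early-start peak: d1:6  d2:6  d3:3  d4:1  d5:0  d6:0  d7:0 ⇒ 6.
Leveled (Valve overhaul@1, Electrical panel@3, Prop shaft@3): d1:3  d2:3  d3:3  d4:3  d5:3  d6:1  d7:0 ⇒ 3.
Reduction 6 − 3 = 3.

3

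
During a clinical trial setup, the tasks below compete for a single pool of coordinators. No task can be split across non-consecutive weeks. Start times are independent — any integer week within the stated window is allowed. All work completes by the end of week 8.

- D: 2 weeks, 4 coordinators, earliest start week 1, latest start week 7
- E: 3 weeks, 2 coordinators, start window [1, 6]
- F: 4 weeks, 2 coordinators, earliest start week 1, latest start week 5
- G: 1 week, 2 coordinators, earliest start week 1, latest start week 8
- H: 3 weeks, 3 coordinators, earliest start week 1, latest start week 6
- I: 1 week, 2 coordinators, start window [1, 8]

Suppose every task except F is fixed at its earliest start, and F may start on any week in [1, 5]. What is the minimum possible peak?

13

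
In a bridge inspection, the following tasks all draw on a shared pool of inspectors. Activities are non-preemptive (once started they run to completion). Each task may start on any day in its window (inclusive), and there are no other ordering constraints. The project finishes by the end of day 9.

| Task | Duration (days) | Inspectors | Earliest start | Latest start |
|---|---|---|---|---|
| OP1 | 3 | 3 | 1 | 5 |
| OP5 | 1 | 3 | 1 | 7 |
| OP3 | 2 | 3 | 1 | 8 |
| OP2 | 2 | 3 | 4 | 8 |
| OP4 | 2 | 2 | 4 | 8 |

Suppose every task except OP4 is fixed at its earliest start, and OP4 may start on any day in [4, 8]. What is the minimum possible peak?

9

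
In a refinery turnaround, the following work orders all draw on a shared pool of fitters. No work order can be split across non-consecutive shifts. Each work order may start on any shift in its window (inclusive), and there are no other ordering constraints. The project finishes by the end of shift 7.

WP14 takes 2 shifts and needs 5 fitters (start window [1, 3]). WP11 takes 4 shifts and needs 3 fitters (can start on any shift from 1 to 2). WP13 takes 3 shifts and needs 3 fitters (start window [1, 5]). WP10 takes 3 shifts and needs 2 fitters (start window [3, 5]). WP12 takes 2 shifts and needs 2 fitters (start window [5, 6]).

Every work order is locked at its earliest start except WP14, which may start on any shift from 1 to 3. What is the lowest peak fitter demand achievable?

11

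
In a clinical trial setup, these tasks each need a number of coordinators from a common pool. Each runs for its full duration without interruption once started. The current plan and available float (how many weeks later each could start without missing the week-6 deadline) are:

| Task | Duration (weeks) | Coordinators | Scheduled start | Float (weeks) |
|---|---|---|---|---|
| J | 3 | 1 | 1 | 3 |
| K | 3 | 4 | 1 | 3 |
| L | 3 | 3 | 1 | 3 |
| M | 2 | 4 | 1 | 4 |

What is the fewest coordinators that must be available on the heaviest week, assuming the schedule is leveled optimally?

7

Early-start (J@1, K@1, L@1, M@1) gives peak 12: w1:12  w2:12  w3:8  w4:0  w5:0  w6:0.
Shift L→4, M→4.
Schedule J@1, K@1, L@4, M@4: w1:5  w2:5  w3:5  w4:7  w5:7  w6:3 — peak 7.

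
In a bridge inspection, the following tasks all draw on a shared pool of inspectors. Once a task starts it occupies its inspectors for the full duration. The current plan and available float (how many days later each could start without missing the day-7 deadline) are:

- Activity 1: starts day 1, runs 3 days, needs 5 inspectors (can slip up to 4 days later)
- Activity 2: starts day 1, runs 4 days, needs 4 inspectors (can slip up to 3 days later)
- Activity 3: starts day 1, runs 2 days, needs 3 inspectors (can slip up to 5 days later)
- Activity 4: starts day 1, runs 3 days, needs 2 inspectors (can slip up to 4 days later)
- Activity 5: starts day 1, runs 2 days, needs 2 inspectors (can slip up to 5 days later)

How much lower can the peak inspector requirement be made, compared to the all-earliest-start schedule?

9

Early-start peak: d1:16  d2:16  d3:11  d4:4  d5:0  d6:0  d7:0 ⇒ 16.
Leveled (Activity 1@1, Activity 2@4, Activity 3@4, Activity 4@1, Activity 5@6): d1:7  d2:7  d3:7  d4:7  d5:7  d6:6  d7:6 ⇒ 7.
Reduction 16 − 7 = 9.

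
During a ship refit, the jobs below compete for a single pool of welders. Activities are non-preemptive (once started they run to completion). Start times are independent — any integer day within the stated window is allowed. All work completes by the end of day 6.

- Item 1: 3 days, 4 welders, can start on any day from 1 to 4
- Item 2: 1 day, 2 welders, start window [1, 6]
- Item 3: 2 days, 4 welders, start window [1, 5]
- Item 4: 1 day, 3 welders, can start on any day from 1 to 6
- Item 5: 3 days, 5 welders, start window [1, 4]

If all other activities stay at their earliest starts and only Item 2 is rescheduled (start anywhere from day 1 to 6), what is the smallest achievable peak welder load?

Item 2@1: d1:18  d2:13  d3:9  d4:0  d5:0  d6:0 → peak 18
Item 2@2: d1:16  d2:15  d3:9  d4:0  d5:0  d6:0 → peak 16
Item 2@3: d1:16  d2:13  d3:11  d4:0  d5:0  d6:0 → peak 16
Item 2@4: d1:16  d2:13  d3:9  d4:2  d5:0  d6:0 → peak 16
Item 2@5: d1:16  d2:13  d3:9  d4:0  d5:2  d6:0 → peak 16
Item 2@6: d1:16  d2:13  d3:9  d4:0  d5:0  d6:2 → peak 16
Best is Item 2@2, peak 16.

16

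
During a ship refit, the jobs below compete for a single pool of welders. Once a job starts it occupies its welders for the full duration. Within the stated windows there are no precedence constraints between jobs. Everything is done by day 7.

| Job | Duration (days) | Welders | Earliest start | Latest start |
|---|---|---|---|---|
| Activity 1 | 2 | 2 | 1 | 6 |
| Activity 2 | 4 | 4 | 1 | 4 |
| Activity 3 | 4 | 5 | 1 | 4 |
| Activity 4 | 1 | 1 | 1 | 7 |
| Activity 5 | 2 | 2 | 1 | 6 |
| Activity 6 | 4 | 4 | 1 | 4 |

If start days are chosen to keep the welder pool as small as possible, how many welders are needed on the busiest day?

13

Early-start (Activity 1@1, Activity 2@1, Activity 3@1, Activity 4@1, Activity 5@1, Activity 6@1) gives peak 18: d1:18  d2:17  d3:13  d4:13  d5:0  d6:0  d7:0.
Shift Activity 5→2, Activity 6→4.
Schedule Activity 1@1, Activity 2@1, Activity 3@1, Activity 4@1, Activity 5@2, Activity 6@4: d1:12  d2:13  d3:11  d4:13  d5:4  d6:4  d7:4 — peak 13.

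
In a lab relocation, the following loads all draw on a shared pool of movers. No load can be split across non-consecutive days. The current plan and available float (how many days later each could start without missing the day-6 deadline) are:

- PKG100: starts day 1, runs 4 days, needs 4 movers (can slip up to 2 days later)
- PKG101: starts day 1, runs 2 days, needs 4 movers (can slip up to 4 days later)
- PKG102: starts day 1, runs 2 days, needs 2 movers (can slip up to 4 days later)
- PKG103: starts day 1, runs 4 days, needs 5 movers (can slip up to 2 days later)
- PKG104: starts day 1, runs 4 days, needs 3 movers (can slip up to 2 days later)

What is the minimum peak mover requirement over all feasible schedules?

12

Early-start (PKG100@1, PKG101@1, PKG102@1, PKG103@1, PKG104@1) gives peak 18: d1:18  d2:18  d3:12  d4:12  d5:0  d6:0.
Shift PKG103→3, PKG104→3.
Schedule PKG100@1, PKG101@1, PKG102@1, PKG103@3, PKG104@3: d1:10  d2:10  d3:12  d4:12  d5:8  d6:8 — peak 12.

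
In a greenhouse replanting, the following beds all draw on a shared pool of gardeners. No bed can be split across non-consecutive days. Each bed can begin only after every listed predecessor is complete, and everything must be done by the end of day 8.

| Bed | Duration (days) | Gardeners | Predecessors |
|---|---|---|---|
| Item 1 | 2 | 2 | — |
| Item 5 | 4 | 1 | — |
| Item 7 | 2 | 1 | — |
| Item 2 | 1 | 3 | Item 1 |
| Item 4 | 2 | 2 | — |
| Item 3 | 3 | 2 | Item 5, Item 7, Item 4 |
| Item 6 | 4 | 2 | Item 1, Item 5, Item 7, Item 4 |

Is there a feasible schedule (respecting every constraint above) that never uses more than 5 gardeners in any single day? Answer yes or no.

yes

Schedule Item 1@1, Item 5@1, Item 7@1, Item 2@5, Item 4@3, Item 3@6, Item 6@5: d1:4  d2:4  d3:3  d4:3  d5:5  d6:4  d7:4  d8:4 — peak 5 ≤ 5.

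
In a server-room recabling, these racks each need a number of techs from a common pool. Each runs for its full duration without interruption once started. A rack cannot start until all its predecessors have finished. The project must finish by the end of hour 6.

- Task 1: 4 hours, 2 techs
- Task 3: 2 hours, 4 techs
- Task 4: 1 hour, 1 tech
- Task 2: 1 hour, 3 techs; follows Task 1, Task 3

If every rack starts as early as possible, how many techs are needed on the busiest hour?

Early-start schedule: Task 1@1, Task 3@1, Task 4@1, Task 2@5.
Load per hour: hour 1: 7, hour 2: 6, hour 3: 2, hour 4: 2, hour 5: 3, hour 6: 0.
Peak is 7.

7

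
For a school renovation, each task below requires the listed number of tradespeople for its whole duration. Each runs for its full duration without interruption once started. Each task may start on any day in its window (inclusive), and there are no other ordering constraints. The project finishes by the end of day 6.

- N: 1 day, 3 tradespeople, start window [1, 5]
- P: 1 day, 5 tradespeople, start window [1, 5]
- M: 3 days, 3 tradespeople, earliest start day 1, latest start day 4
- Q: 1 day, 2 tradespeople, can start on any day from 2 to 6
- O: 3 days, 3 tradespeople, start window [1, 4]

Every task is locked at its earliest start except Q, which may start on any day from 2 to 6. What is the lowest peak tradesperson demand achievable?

14

Q@2: d1:14  d2:8  d3:6  d4:0  d5:0  d6:0 → peak 14
Q@3: d1:14  d2:6  d3:8  d4:0  d5:0  d6:0 → peak 14
Q@4: d1:14  d2:6  d3:6  d4:2  d5:0  d6:0 → peak 14
Q@5: d1:14  d2:6  d3:6  d4:0  d5:2  d6:0 → peak 14
Q@6: d1:14  d2:6  d3:6  d4:0  d5:0  d6:2 → peak 14
Best is Q@2, peak 14.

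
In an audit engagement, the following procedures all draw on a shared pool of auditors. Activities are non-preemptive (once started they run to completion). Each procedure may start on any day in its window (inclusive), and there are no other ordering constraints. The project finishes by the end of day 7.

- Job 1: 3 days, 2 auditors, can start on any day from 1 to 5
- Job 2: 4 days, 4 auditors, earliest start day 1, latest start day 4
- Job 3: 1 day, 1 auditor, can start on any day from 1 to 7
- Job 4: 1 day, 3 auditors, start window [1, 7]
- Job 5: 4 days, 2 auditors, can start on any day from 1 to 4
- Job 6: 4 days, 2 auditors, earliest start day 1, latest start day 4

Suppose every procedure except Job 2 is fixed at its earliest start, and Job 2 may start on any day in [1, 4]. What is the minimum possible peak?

10

Job 2@1: d1:14  d2:10  d3:10  d4:8  d5:0  d6:0  d7:0 → peak 14
Job 2@2: d1:10  d2:10  d3:10  d4:8  d5:4  d6:0  d7:0 → peak 10
Job 2@3: d1:10  d2:6  d3:10  d4:8  d5:4  d6:4  d7:0 → peak 10
Job 2@4: d1:10  d2:6  d3:6  d4:8  d5:4  d6:4  d7:4 → peak 10
Best is Job 2@2, peak 10.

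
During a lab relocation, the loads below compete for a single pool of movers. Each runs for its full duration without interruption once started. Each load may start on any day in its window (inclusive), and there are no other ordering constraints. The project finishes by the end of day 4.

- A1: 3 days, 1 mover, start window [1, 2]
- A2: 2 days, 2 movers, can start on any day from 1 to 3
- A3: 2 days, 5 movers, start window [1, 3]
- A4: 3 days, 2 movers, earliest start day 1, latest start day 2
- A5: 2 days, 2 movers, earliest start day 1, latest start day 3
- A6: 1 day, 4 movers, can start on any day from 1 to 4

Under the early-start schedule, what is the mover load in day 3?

At early start, day 3 has: A1, A4.
Demand: 1 + 2 = 3.

3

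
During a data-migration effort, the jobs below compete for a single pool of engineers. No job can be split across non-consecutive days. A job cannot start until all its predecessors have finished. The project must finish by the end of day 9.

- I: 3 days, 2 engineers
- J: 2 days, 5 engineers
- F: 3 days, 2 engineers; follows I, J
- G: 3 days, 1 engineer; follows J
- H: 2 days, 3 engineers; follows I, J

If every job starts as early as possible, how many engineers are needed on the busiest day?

Early-start schedule: I@1, J@1, F@4, G@3, H@4.
Load per day: day 1: 7, day 2: 7, day 3: 3, day 4: 6, day 5: 6, day 6: 2, day 7: 0, day 8: 0, day 9: 0.
Peak is 7.

7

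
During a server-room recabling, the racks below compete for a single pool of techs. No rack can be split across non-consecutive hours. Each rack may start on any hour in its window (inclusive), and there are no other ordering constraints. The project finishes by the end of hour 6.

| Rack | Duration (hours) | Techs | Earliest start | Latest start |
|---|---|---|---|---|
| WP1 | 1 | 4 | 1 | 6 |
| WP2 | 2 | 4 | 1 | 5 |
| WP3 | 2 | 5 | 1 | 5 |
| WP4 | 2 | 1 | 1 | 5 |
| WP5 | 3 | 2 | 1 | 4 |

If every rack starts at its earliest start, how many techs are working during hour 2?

12

At early start, hour 2 has: WP2, WP3, WP4, WP5.
Demand: 4 + 5 + 1 + 2 = 12.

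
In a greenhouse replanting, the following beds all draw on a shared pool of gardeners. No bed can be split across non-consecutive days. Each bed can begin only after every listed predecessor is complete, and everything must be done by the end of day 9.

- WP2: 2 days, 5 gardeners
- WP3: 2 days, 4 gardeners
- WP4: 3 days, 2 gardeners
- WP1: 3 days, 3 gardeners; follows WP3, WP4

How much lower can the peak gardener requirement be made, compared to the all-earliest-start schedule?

5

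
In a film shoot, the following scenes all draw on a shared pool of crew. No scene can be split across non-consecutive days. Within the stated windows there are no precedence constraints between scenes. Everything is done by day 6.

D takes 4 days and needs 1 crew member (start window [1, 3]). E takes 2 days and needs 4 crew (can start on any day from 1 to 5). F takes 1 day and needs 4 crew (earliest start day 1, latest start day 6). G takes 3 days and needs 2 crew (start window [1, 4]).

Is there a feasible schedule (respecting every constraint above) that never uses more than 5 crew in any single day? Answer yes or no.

Schedule D@1, E@1, F@3, G@4: d1:5  d2:5  d3:5  d4:3  d5:2  d6:2 — peak 5 ≤ 5.

yes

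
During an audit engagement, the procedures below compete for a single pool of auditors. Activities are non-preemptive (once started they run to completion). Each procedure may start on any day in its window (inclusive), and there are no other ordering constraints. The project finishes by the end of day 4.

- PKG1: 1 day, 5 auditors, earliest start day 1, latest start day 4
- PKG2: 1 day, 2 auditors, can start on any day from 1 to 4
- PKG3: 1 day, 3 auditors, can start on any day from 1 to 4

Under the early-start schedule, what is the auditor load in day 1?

10

At early start, day 1 has: PKG1, PKG2, PKG3.
Demand: 5 + 2 + 3 = 10.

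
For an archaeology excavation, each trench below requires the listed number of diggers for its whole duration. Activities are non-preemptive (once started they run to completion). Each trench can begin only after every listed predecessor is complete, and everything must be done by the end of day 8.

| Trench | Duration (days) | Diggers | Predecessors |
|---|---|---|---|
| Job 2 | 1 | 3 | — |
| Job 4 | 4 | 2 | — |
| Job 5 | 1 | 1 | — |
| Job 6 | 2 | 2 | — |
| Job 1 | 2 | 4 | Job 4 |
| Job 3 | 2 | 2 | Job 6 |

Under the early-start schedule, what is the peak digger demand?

Early-start schedule: Job 2@1, Job 4@1, Job 5@1, Job 6@1, Job 1@5, Job 3@3.
Load per day: day 1: 8, day 2: 4, day 3: 4, day 4: 4, day 5: 4, day 6: 4, day 7: 0, day 8: 0.
Peak is 8.

8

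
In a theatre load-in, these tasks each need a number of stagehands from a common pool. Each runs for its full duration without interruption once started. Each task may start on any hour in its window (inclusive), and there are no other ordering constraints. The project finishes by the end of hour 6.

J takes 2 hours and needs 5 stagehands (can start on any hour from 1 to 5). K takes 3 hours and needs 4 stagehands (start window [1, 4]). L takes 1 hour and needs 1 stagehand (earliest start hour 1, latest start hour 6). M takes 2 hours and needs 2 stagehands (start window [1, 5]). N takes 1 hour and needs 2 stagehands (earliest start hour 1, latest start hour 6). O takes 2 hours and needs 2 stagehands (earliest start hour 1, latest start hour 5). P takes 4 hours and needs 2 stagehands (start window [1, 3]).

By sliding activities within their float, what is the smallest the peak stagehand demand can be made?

Early-start (J@1, K@1, L@1, M@1, N@1, O@1, P@1) gives peak 18: h1:18  h2:15  h3:6  h4:2  h5:0  h6:0.
Shift K→3, N→3, O→4, P→3.
Schedule J@1, K@3, L@1, M@1, N@3, O@4, P@3: h1:8  h2:7  h3:8  h4:8  h5:8  h6:2 — peak 8.

8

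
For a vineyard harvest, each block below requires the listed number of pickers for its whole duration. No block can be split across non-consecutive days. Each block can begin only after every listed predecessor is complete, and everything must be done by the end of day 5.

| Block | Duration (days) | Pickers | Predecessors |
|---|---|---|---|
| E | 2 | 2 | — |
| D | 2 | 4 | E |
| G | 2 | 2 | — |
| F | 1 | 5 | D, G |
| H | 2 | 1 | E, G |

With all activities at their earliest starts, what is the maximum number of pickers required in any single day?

Early-start schedule: E@1, D@3, G@1, F@5, H@3.
Load per day: day 1: 4, day 2: 4, day 3: 5, day 4: 5, day 5: 5.
Peak is 5.

5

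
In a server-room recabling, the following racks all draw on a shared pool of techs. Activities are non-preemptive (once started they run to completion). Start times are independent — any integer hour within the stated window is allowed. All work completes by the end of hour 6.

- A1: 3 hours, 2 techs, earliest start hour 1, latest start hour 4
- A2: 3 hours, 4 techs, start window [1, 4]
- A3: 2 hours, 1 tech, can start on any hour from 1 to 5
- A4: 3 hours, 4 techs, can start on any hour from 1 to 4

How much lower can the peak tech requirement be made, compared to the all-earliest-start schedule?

Early-start peak: h1:11  h2:11  h3:10  h4:0  h5:0  h6:0 ⇒ 11.
Leveled (A1@1, A2@1, A3@4, A4@4): h1:6  h2:6  h3:6  h4:5  h5:5  h6:4 ⇒ 6.
Reduction 11 − 6 = 5.

5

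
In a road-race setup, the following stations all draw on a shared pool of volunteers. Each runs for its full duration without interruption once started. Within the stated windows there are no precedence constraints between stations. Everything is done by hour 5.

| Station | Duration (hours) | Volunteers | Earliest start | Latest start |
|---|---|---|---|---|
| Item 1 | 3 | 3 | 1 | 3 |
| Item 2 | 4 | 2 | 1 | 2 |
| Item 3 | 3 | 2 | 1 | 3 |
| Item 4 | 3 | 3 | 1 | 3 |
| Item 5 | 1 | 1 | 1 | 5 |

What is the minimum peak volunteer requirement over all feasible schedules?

10

Early-start (Item 1@1, Item 2@1, Item 3@1, Item 4@1, Item 5@1) gives peak 11: h1:11  h2:10  h3:10  h4:2  h5:0.
Shift Item 5→4.
Schedule Item 1@1, Item 2@1, Item 3@1, Item 4@1, Item 5@4: h1:10  h2:10  h3:10  h4:3  h5:0 — peak 10.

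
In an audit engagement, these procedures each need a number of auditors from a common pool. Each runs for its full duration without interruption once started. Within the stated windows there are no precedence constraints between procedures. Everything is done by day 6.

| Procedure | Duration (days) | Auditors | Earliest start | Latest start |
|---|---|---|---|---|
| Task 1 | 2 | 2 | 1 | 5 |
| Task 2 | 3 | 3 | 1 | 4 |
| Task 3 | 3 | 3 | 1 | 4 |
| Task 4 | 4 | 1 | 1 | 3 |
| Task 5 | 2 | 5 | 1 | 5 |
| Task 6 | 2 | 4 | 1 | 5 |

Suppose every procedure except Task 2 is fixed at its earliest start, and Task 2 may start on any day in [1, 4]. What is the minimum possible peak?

15

Task 2@1: d1:18  d2:18  d3:7  d4:1  d5:0  d6:0 → peak 18
Task 2@2: d1:15  d2:18  d3:7  d4:4  d5:0  d6:0 → peak 18
Task 2@3: d1:15  d2:15  d3:7  d4:4  d5:3  d6:0 → peak 15
Task 2@4: d1:15  d2:15  d3:4  d4:4  d5:3  d6:3 → peak 15
Best is Task 2@3, peak 15.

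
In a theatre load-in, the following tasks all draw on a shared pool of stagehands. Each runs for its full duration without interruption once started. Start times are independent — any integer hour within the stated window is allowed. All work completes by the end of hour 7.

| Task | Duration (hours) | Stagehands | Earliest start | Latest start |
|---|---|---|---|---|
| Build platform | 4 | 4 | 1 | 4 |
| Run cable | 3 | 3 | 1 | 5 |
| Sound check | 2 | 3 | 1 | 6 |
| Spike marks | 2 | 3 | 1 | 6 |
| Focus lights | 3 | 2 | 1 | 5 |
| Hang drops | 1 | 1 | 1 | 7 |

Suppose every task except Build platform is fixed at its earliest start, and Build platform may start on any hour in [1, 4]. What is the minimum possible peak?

12

Build platform@1: h1:16  h2:15  h3:9  h4:4  h5:0  h6:0  h7:0 → peak 16
Build platform@2: h1:12  h2:15  h3:9  h4:4  h5:4  h6:0  h7:0 → peak 15
Build platform@3: h1:12  h2:11  h3:9  h4:4  h5:4  h6:4  h7:0 → peak 12
Build platform@4: h1:12  h2:11  h3:5  h4:4  h5:4  h6:4  h7:4 → peak 12
Best is Build platform@3, peak 12.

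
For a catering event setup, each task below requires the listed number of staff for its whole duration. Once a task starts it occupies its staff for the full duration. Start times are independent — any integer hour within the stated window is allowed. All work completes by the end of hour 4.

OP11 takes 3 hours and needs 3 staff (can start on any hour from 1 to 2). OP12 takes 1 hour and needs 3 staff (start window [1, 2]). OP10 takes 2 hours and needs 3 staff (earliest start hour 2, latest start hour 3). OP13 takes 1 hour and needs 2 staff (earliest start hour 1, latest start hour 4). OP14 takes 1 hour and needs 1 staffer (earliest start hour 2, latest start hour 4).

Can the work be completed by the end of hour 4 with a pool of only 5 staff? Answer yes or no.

Total staffer-hours = 21; over 4 hours the average is 21/4 > 5, so some hour must exceed 5.

no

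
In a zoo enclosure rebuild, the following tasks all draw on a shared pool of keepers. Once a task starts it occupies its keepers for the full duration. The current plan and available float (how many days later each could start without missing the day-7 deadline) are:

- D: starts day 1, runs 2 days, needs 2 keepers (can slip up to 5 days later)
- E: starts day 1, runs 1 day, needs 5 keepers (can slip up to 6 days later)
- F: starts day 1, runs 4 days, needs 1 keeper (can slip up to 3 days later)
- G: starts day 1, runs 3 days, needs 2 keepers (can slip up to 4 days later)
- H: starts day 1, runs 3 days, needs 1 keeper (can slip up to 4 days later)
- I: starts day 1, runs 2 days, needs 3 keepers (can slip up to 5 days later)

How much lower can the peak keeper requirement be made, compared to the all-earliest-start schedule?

9

Early-start peak: d1:14  d2:9  d3:4  d4:1  d5:0  d6:0  d7:0 ⇒ 14.
Leveled (D@1, E@3, F@4, G@4, H@4, I@1): d1:5  d2:5  d3:5  d4:4  d5:4  d6:4  d7:1 ⇒ 5.
Reduction 14 − 5 = 9.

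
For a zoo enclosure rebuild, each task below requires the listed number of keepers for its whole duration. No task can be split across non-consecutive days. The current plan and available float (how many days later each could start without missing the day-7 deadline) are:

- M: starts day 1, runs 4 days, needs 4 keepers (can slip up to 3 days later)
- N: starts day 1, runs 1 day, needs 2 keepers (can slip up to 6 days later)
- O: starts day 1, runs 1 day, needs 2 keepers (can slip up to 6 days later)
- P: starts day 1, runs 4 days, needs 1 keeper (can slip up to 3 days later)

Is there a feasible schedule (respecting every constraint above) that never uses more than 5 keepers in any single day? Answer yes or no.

yes

Schedule M@1, N@5, O@5, P@1: d1:5  d2:5  d3:5  d4:5  d5:4  d6:0  d7:0 — peak 5 ≤ 5.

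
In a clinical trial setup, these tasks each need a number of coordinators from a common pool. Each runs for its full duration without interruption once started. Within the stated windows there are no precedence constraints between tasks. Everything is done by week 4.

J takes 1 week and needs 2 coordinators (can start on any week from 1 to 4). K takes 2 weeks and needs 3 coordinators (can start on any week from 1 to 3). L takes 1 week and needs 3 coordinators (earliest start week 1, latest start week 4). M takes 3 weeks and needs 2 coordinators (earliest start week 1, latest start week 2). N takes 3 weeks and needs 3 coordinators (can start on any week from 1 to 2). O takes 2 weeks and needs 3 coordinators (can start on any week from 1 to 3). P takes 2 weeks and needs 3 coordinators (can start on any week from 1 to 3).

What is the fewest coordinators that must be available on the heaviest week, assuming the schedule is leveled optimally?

11

Early-start (J@1, K@1, L@1, M@1, N@1, O@1, P@1) gives peak 19: w1:19  w2:14  w3:5  w4:0.
Shift N→2, O→2, P→3.
Schedule J@1, K@1, L@1, M@1, N@2, O@2, P@3: w1:10  w2:11  w3:11  w4:6 — peak 11.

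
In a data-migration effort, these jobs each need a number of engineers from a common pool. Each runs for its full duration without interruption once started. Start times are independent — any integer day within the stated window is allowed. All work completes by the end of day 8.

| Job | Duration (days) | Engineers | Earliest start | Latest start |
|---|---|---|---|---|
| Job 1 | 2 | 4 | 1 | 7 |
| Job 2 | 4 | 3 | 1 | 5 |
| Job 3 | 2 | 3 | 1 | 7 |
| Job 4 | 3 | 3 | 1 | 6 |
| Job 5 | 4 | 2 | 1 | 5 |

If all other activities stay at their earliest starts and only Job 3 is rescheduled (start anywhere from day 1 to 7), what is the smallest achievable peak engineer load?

12

Job 3@1: d1:15  d2:15  d3:8  d4:5  d5:0  d6:0  d7:0  d8:0 → peak 15
Job 3@2: d1:12  d2:15  d3:11  d4:5  d5:0  d6:0  d7:0  d8:0 → peak 15
Job 3@3: d1:12  d2:12  d3:11  d4:8  d5:0  d6:0  d7:0  d8:0 → peak 12
Job 3@4: d1:12  d2:12  d3:8  d4:8  d5:3  d6:0  d7:0  d8:0 → peak 12
Job 3@5: d1:12  d2:12  d3:8  d4:5  d5:3  d6:3  d7:0  d8:0 → peak 12
Job 3@6: d1:12  d2:12  d3:8  d4:5  d5:0  d6:3  d7:3  d8:0 → peak 12
Job 3@7: d1:12  d2:12  d3:8  d4:5  d5:0  d6:0  d7:3  d8:3 → peak 12
Best is Job 3@3, peak 12.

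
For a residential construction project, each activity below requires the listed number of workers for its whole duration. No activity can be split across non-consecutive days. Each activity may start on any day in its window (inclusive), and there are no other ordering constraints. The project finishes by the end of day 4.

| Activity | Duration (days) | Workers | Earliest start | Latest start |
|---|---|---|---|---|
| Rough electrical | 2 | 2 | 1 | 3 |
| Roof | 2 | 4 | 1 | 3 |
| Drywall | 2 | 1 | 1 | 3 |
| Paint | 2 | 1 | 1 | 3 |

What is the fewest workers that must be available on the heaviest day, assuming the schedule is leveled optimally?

Early-start (Rough electrical@1, Roof@1, Drywall@1, Paint@1) gives peak 8: d1:8  d2:8  d3:0  d4:0.
Shift Roof→3.
Schedule Rough electrical@1, Roof@3, Drywall@1, Paint@1: d1:4  d2:4  d3:4  d4:4 — peak 4.
Total worker-days = 16 over 4 days ⇒ peak ≥ ⌈16/4⌉ = 4, so 4 is optimal.

4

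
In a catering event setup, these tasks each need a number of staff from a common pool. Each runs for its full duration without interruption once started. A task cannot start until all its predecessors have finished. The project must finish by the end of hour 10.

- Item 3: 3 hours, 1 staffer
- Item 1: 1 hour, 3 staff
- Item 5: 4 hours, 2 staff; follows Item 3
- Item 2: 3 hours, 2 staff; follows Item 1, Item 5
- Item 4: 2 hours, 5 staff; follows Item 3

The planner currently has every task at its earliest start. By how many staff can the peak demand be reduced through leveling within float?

Early-start peak: h1:4  h2:1  h3:1  h4:7  h5:7  h6:2  h7:2  h8:2  h9:2  h10:2 ⇒ 7.
Leveled (Item 3@1, Item 1@1, Item 5@4, Item 2@8, Item 4@4): h1:4  h2:1  h3:1  h4:7  h5:7  h6:2  h7:2  h8:2  h9:2  h10:2 ⇒ 7.
Reduction 7 − 7 = 0.

0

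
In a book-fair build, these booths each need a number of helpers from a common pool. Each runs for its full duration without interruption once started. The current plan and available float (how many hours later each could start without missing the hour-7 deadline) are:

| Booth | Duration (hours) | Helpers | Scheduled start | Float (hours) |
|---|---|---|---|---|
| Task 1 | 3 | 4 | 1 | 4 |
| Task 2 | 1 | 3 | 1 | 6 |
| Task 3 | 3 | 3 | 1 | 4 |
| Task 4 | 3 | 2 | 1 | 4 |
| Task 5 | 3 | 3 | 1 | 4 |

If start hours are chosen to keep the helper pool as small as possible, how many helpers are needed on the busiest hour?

6

Early-start (Task 1@1, Task 2@1, Task 3@1, Task 4@1, Task 5@1) gives peak 15: h1:15  h2:12  h3:12  h4:0  h5:0  h6:0  h7:0.
Shift Task 2→4, Task 3→4, Task 5→5.
Schedule Task 1@1, Task 2@4, Task 3@4, Task 4@1, Task 5@5: h1:6  h2:6  h3:6  h4:6  h5:6  h6:6  h7:3 — peak 6.
Total helper-hours = 39 over 7 hours ⇒ peak ≥ ⌈39/7⌉ = 6, so 6 is optimal.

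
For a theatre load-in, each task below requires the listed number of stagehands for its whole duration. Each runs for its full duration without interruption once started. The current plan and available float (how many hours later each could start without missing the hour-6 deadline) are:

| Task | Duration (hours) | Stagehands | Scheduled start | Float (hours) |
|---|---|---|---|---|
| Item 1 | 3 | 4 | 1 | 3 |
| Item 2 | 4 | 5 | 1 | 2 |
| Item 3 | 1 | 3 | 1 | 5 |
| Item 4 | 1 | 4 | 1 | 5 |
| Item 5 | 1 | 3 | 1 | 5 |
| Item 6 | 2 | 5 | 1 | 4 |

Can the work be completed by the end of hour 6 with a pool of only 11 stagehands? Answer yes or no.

yes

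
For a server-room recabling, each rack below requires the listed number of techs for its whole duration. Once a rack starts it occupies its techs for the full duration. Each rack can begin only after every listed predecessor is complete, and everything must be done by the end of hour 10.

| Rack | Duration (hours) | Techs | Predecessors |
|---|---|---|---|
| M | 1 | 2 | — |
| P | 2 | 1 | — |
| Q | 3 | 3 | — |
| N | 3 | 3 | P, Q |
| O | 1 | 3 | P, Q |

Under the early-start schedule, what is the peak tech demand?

Early-start schedule: M@1, P@1, Q@1, N@4, O@4.
Load per hour: hour 1: 6, hour 2: 4, hour 3: 3, hour 4: 6, hour 5: 3, hour 6: 3, hour 7: 0, hour 8: 0, hour 9: 0, hour 10: 0.
Peak is 6.

6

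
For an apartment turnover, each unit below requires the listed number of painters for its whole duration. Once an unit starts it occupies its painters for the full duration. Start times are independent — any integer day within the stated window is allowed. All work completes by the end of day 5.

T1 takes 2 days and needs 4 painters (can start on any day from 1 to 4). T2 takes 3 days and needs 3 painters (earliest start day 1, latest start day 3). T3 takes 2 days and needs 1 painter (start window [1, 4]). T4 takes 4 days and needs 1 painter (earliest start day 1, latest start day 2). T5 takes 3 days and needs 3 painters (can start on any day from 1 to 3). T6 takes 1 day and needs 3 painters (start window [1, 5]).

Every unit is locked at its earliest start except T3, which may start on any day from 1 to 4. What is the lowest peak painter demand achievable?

14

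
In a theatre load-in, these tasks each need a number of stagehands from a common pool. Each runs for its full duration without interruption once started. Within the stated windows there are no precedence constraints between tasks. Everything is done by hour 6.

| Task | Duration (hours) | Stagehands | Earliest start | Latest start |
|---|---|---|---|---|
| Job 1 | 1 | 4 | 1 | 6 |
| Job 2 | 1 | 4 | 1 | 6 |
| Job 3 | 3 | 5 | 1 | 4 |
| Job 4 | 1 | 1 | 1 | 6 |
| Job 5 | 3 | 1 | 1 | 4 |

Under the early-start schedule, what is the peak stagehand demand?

15

Early-start schedule: Job 1@1, Job 2@1, Job 3@1, Job 4@1, Job 5@1.
Load per hour: hour 1: 15, hour 2: 6, hour 3: 6, hour 4: 0, hour 5: 0, hour 6: 0.
Peak is 15.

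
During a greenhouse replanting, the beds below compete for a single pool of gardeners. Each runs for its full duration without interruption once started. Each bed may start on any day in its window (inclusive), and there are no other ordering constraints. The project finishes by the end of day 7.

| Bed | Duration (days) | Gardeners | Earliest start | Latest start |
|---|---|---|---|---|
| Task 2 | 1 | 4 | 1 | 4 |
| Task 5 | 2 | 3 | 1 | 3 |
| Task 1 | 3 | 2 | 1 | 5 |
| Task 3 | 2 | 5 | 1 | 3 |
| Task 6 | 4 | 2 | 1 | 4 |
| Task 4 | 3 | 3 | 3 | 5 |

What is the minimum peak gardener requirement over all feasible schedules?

7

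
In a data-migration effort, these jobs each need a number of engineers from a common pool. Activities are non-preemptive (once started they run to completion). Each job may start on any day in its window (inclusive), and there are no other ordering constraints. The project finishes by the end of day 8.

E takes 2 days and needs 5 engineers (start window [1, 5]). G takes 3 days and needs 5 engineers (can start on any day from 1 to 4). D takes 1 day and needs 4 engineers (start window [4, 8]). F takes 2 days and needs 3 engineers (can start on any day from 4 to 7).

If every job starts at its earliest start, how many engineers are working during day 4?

7

At early start, day 4 has: D, F.
Demand: 4 + 3 = 7.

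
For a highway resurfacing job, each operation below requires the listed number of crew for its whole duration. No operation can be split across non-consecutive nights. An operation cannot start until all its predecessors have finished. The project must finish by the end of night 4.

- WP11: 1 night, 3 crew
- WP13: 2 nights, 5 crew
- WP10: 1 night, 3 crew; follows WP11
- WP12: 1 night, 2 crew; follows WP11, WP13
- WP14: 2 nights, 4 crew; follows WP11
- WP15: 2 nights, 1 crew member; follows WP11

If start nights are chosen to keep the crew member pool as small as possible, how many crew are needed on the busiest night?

8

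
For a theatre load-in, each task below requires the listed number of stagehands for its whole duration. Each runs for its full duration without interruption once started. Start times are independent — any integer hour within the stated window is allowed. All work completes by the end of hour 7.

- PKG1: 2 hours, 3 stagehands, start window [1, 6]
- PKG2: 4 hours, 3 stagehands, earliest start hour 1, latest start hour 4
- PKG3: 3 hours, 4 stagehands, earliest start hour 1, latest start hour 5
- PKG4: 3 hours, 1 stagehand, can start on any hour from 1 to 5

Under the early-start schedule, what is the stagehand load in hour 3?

8

At early start, hour 3 has: PKG2, PKG3, PKG4.
Demand: 3 + 4 + 1 = 8.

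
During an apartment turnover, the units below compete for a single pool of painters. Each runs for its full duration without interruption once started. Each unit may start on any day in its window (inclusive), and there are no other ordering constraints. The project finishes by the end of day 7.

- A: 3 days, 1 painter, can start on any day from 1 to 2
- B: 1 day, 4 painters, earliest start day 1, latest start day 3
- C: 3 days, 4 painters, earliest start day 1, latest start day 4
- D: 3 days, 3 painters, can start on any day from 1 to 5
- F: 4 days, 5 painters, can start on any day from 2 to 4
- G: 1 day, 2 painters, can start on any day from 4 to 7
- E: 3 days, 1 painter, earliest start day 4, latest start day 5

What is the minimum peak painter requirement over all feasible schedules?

Early-start (A@1, B@1, C@1, D@1, F@2, G@4, E@4) gives peak 13: d1:12  d2:13  d3:13  d4:8  d5:6  d6:1  d7:0.
Shift D→2, F→4, G→5.
Schedule A@1, B@1, C@1, D@2, F@4, G@5, E@4: d1:9  d2:8  d3:8  d4:9  d5:8  d6:6  d7:5 — peak 9.

9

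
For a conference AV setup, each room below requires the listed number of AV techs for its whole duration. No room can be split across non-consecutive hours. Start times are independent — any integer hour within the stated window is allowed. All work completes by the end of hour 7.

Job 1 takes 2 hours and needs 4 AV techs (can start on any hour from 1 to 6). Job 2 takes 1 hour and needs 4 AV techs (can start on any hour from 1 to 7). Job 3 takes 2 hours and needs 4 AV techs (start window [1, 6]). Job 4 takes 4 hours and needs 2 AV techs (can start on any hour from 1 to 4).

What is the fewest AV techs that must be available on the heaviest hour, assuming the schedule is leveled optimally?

6

Early-start (Job 1@1, Job 2@1, Job 3@1, Job 4@1) gives peak 14: h1:14  h2:10  h3:2  h4:2  h5:0  h6:0  h7:0.
Shift Job 2→3, Job 3→4.
Schedule Job 1@1, Job 2@3, Job 3@4, Job 4@1: h1:6  h2:6  h3:6  h4:6  h5:4  h6:0  h7:0 — peak 6.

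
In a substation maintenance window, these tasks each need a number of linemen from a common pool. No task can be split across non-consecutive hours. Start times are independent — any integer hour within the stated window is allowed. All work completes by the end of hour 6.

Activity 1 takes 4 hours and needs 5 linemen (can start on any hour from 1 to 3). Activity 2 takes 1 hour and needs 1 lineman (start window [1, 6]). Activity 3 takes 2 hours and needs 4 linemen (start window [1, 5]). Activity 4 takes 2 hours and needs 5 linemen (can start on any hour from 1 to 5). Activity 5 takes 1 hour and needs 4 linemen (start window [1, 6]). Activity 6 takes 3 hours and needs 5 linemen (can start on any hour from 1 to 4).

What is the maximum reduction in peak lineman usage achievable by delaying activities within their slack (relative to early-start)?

Early-start peak: h1:24  h2:19  h3:10  h4:5  h5:0  h6:0 ⇒ 24.
Leveled (Activity 1@1, Activity 2@1, Activity 3@1, Activity 4@5, Activity 5@3, Activity 6@4): h1:10  h2:9  h3:9  h4:10  h5:10  h6:10 ⇒ 10.
Reduction 24 − 10 = 14.

14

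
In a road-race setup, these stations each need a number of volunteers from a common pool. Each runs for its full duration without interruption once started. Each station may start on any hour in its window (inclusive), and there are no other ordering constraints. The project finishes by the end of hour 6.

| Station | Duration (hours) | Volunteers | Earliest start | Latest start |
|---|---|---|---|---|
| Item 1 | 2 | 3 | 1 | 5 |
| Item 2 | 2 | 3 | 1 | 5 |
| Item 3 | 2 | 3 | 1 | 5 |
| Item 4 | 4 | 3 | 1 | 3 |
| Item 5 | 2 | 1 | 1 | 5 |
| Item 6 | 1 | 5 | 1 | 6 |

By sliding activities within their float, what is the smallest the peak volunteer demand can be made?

Early-start (Item 1@1, Item 2@1, Item 3@1, Item 4@1, Item 5@1, Item 6@1) gives peak 18: h1:18  h2:13  h3:3  h4:3  h5:0  h6:0.
Shift Item 3→3, Item 4→3, Item 6→5.
Schedule Item 1@1, Item 2@1, Item 3@3, Item 4@3, Item 5@1, Item 6@5: h1:7  h2:7  h3:6  h4:6  h5:8  h6:3 — peak 8.

8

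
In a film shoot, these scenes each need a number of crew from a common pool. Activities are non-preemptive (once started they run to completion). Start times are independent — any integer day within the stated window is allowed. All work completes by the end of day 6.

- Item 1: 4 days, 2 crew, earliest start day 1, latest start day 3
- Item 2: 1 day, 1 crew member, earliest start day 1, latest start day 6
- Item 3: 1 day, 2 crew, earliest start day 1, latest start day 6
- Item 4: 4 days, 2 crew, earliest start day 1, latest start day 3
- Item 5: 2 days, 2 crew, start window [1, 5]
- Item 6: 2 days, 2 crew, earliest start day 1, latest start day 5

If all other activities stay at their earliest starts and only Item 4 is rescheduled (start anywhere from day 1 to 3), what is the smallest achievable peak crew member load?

Item 4@1: d1:11  d2:8  d3:4  d4:4  d5:0  d6:0 → peak 11
Item 4@2: d1:9  d2:8  d3:4  d4:4  d5:2  d6:0 → peak 9
Item 4@3: d1:9  d2:6  d3:4  d4:4  d5:2  d6:2 → peak 9
Best is Item 4@2, peak 9.

9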